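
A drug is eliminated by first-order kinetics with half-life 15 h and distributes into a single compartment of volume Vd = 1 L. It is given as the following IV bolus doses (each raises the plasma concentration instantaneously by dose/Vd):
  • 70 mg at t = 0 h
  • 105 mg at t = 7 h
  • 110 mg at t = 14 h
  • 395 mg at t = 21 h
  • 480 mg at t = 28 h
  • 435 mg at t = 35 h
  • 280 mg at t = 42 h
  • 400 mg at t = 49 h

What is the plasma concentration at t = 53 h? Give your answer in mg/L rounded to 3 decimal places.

k = ln 2 / 15 = 0.04621 per h
Dose 1 (70 mg at t=0 h): 70·exp(−0.04621·53) = 6.046 mg/L
Dose 2 (105 mg at t=7 h): 105·exp(−0.04621·46) = 12.532 mg/L
Dose 3 (110 mg at t=14 h): 110·exp(−0.04621·39) = 18.143 mg/L
Dose 4 (395 mg at t=21 h): 395·exp(−0.04621·32) = 90.033 mg/L
Dose 5 (480 mg at t=28 h): 480·exp(−0.04621·25) = 151.191 mg/L
Dose 6 (435 mg at t=35 h): 435·exp(−0.04621·18) = 189.345 mg/L
Dose 7 (280 mg at t=42 h): 280·exp(−0.04621·11) = 168.424 mg/L
Dose 8 (400 mg at t=49 h): 400·exp(−0.04621·4) = 332.495 mg/L
C(53) = 6.046 + 12.532 + 18.143 + 90.033 + 151.191 + 189.345 + 168.424 + 332.495 = 968.208 mg/L

968.208 mg/L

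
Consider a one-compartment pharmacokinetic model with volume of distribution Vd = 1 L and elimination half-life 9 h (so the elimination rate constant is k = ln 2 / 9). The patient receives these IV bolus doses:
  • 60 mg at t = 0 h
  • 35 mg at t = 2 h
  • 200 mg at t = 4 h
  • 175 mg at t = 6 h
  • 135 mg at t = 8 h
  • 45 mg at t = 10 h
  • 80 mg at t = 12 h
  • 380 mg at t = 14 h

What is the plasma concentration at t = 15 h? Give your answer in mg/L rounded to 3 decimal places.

729.670 mg/L

k = ln 2 / 9 = 0.07702 per h
Dose 1 (60 mg at t=0 h): 60·exp(−0.07702·15) = 18.899 mg/L
Dose 2 (35 mg at t=2 h): 35·exp(−0.07702·13) = 12.860 mg/L
Dose 3 (200 mg at t=4 h): 200·exp(−0.07702·11) = 85.724 mg/L
Dose 4 (175 mg at t=6 h): 175·exp(−0.07702·9) = 87.500 mg/L
Dose 5 (135 mg at t=8 h): 135·exp(−0.07702·7) = 78.741 mg/L
Dose 6 (45 mg at t=10 h): 45·exp(−0.07702·5) = 30.618 mg/L
Dose 7 (80 mg at t=12 h): 80·exp(−0.07702·3) = 63.496 mg/L
Dose 8 (380 mg at t=14 h): 380·exp(−0.07702·1) = 351.832 mg/L
C(15) = 18.899 + 12.860 + 85.724 + 87.500 + 78.741 + 30.618 + 63.496 + 351.832 = 729.670 mg/L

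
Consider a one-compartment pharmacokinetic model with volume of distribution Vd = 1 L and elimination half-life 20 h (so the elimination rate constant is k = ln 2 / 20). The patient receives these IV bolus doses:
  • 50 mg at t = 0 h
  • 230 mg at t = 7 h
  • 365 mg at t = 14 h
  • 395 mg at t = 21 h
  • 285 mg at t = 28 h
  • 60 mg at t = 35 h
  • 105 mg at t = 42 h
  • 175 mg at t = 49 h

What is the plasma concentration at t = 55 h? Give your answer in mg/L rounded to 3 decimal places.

k = ln 2 / 20 = 0.03466 per h
Dose 1 (50 mg at t=0 h): 50·exp(−0.03466·55) = 7.433 mg/L
Dose 2 (230 mg at t=7 h): 230·exp(−0.03466·48) = 43.577 mg/L
Dose 3 (365 mg at t=14 h): 365·exp(−0.03466·41) = 88.142 mg/L
Dose 4 (395 mg at t=21 h): 395·exp(−0.03466·34) = 121.576 mg/L
Dose 5 (285 mg at t=28 h): 285·exp(−0.03466·27) = 111.803 mg/L
Dose 6 (60 mg at t=35 h): 60·exp(−0.03466·20) = 30.000 mg/L
Dose 7 (105 mg at t=42 h): 105·exp(−0.03466·13) = 66.914 mg/L
Dose 8 (175 mg at t=49 h): 175·exp(−0.03466·6) = 142.144 mg/L
C(55) = 7.433 + 43.577 + 88.142 + 121.576 + 111.803 + 30.000 + 66.914 + 142.144 = 611.588 mg/L

611.588 mg/L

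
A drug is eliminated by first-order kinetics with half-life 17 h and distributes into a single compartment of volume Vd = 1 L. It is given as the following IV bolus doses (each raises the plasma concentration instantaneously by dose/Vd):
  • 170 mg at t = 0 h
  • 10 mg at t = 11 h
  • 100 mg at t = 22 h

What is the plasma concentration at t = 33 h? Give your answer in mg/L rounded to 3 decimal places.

112.205 mg/L

k = ln 2 / 17 = 0.04077 per h
Dose 1 (170 mg at t=0 h): 170·exp(−0.04077·33) = 44.269 mg/L
Dose 2 (10 mg at t=11 h): 10·exp(−0.04077·22) = 4.078 mg/L
Dose 3 (100 mg at t=22 h): 100·exp(−0.04077·11) = 63.858 mg/L
C(33) = 44.269 + 4.078 + 63.858 = 112.205 mg/L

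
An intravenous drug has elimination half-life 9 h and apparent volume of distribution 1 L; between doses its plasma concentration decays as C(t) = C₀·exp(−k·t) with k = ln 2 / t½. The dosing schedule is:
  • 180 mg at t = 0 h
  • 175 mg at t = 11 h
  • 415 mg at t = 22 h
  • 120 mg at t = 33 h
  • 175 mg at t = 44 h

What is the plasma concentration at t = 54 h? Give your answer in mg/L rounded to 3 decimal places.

149.312 mg/L

k = ln 2 / 9 = 0.07702 per h
Dose 1 (180 mg at t=0 h): 180·exp(−0.07702·54) = 2.813 mg/L
Dose 2 (175 mg at t=11 h): 175·exp(−0.07702·43) = 6.379 mg/L
Dose 3 (415 mg at t=22 h): 415·exp(−0.07702·32) = 35.295 mg/L
Dose 4 (120 mg at t=33 h): 120·exp(−0.07702·21) = 23.811 mg/L
Dose 5 (175 mg at t=44 h): 175·exp(−0.07702·10) = 81.014 mg/L
C(54) = 2.813 + 6.379 + 35.295 + 23.811 + 81.014 = 149.312 mg/L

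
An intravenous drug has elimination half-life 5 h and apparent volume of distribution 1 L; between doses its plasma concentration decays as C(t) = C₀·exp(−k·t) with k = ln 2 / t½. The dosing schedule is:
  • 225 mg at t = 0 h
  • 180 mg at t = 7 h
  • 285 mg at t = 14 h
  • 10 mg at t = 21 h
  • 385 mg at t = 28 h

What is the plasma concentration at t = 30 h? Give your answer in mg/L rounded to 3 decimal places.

336.598 mg/L

k = ln 2 / 5 = 0.13863 per h
Dose 1 (225 mg at t=0 h): 225·exp(−0.13863·30) = 3.516 mg/L
Dose 2 (180 mg at t=7 h): 180·exp(−0.13863·23) = 7.422 mg/L
Dose 3 (285 mg at t=14 h): 285·exp(−0.13863·16) = 31.013 mg/L
Dose 4 (10 mg at t=21 h): 10·exp(−0.13863·9) = 2.872 mg/L
Dose 5 (385 mg at t=28 h): 385·exp(−0.13863·2) = 291.775 mg/L
C(30) = 3.516 + 7.422 + 31.013 + 2.872 + 291.775 = 336.598 mg/L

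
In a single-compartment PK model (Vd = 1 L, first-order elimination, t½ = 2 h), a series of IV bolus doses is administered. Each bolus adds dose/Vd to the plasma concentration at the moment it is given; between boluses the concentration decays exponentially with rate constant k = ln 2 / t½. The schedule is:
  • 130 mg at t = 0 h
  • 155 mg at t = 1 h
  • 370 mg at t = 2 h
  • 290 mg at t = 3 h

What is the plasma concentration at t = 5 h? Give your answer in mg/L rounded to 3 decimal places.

337.546 mg/L

k = ln 2 / 2 = 0.34657 per h
Dose 1 (130 mg at t=0 h): 130·exp(−0.34657·5) = 22.981 mg/L
Dose 2 (155 mg at t=1 h): 155·exp(−0.34657·4) = 38.750 mg/L
Dose 3 (370 mg at t=2 h): 370·exp(−0.34657·3) = 130.815 mg/L
Dose 4 (290 mg at t=3 h): 290·exp(−0.34657·2) = 145.000 mg/L
C(5) = 22.981 + 38.750 + 130.815 + 145.000 = 337.546 mg/L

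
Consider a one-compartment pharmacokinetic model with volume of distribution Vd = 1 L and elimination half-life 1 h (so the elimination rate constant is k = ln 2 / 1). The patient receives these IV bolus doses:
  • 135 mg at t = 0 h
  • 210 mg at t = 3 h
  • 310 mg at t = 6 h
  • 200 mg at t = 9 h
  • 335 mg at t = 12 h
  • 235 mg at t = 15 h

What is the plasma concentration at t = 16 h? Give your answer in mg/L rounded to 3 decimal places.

140.330 mg/L

k = ln 2 / 1 = 0.69315 per h
Dose 1 (135 mg at t=0 h): 135·exp(−0.69315·16) = 0.002 mg/L
Dose 2 (210 mg at t=3 h): 210·exp(−0.69315·13) = 0.026 mg/L
Dose 3 (310 mg at t=6 h): 310·exp(−0.69315·10) = 0.303 mg/L
Dose 4 (200 mg at t=9 h): 200·exp(−0.69315·7) = 1.563 mg/L
Dose 5 (335 mg at t=12 h): 335·exp(−0.69315·4) = 20.938 mg/L
Dose 6 (235 mg at t=15 h): 235·exp(−0.69315·1) = 117.500 mg/L
C(16) = 0.002 + 0.026 + 0.303 + 1.563 + 20.938 + 117.500 = 140.330 mg/L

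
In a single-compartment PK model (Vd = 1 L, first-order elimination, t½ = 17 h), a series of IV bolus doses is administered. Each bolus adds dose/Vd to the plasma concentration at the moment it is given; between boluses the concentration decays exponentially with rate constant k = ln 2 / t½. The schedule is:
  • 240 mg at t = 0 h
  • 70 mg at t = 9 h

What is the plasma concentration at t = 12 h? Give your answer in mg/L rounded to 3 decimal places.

209.077 mg/L

k = ln 2 / 17 = 0.04077 per h
Dose 1 (240 mg at t=0 h): 240·exp(−0.04077·12) = 147.136 mg/L
Dose 2 (70 mg at t=9 h): 70·exp(−0.04077·3) = 61.941 mg/L
C(12) = 147.136 + 61.941 = 209.077 mg/L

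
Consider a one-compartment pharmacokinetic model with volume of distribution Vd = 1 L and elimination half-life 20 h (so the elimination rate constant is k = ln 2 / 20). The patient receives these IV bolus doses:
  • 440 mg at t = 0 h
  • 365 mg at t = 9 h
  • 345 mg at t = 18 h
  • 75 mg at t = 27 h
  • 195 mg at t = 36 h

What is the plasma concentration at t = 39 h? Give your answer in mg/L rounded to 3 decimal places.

k = ln 2 / 20 = 0.03466 per h
Dose 1 (440 mg at t=0 h): 440·exp(−0.03466·39) = 113.879 mg/L
Dose 2 (365 mg at t=9 h): 365·exp(−0.03466·30) = 129.047 mg/L
Dose 3 (345 mg at t=18 h): 345·exp(−0.03466·21) = 166.624 mg/L
Dose 4 (75 mg at t=27 h): 75·exp(−0.03466·12) = 49.482 mg/L
Dose 5 (195 mg at t=36 h): 195·exp(−0.03466·3) = 175.744 mg/L
C(39) = 113.879 + 129.047 + 166.624 + 49.482 + 175.744 = 634.776 mg/L

634.776 mg/L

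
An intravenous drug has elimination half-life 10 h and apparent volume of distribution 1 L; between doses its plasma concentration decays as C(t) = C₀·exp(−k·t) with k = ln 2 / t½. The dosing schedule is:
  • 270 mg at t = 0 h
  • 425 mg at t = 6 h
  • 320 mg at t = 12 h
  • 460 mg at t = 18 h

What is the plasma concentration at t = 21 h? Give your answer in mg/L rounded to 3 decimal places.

k = ln 2 / 10 = 0.06931 per h
Dose 1 (270 mg at t=0 h): 270·exp(−0.06931·21) = 62.980 mg/L
Dose 2 (425 mg at t=6 h): 425·exp(−0.06931·15) = 150.260 mg/L
Dose 3 (320 mg at t=12 h): 320·exp(−0.06931·9) = 171.484 mg/L
Dose 4 (460 mg at t=18 h): 460·exp(−0.06931·3) = 373.636 mg/L
C(21) = 62.980 + 150.260 + 171.484 + 373.636 = 758.360 mg/L

758.360 mg/L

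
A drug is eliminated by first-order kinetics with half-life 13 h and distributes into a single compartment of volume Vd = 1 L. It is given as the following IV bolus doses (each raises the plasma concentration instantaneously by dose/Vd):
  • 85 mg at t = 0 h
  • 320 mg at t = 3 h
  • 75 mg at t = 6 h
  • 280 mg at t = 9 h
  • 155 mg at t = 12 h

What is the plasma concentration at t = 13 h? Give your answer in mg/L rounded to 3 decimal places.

k = ln 2 / 13 = 0.05332 per h
Dose 1 (85 mg at t=0 h): 85·exp(−0.05332·13) = 42.500 mg/L
Dose 2 (320 mg at t=3 h): 320·exp(−0.05332·10) = 187.754 mg/L
Dose 3 (75 mg at t=6 h): 75·exp(−0.05332·7) = 51.638 mg/L
Dose 4 (280 mg at t=9 h): 280·exp(−0.05332·4) = 226.221 mg/L
Dose 5 (155 mg at t=12 h): 155·exp(−0.05332·1) = 146.952 mg/L
C(13) = 42.500 + 187.754 + 51.638 + 226.221 + 146.952 = 655.065 mg/L

655.065 mg/L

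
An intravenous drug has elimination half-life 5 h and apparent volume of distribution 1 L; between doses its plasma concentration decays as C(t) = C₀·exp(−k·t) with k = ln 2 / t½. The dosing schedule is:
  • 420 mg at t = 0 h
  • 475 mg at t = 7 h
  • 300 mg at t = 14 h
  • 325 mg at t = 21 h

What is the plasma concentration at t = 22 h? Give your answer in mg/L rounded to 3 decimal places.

k = ln 2 / 5 = 0.13863 per h
Dose 1 (420 mg at t=0 h): 420·exp(−0.13863·22) = 19.894 mg/L
Dose 2 (475 mg at t=7 h): 475·exp(−0.13863·15) = 59.375 mg/L
Dose 3 (300 mg at t=14 h): 300·exp(−0.13863·8) = 98.963 mg/L
Dose 4 (325 mg at t=21 h): 325·exp(−0.13863·1) = 282.929 mg/L
C(22) = 19.894 + 59.375 + 98.963 + 282.929 = 461.161 mg/L

461.161 mg/L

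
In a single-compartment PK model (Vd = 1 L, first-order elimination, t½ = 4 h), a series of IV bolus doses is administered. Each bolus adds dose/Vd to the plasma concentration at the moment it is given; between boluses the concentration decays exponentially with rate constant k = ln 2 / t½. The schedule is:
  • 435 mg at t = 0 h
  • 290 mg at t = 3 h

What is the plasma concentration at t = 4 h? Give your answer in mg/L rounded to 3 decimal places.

k = ln 2 / 4 = 0.17329 per h
Dose 1 (435 mg at t=0 h): 435·exp(−0.17329·4) = 217.500 mg/L
Dose 2 (290 mg at t=3 h): 290·exp(−0.17329·1) = 243.860 mg/L
C(4) = 217.500 + 243.860 = 461.360 mg/L

461.360 mg/L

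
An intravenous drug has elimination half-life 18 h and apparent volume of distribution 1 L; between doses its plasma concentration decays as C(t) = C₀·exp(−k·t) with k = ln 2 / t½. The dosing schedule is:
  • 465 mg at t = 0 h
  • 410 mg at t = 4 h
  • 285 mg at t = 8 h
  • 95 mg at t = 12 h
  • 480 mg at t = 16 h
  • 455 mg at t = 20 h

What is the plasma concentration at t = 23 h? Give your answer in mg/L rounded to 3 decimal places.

1383.126 mg/L

k = ln 2 / 18 = 0.03851 per h
Dose 1 (465 mg at t=0 h): 465·exp(−0.03851·23) = 191.780 mg/L
Dose 2 (410 mg at t=4 h): 410·exp(−0.03851·19) = 197.256 mg/L
Dose 3 (285 mg at t=8 h): 285·exp(−0.03851·15) = 159.951 mg/L
Dose 4 (95 mg at t=12 h): 95·exp(−0.03851·11) = 62.196 mg/L
Dose 5 (480 mg at t=16 h): 480·exp(−0.03851·7) = 366.584 mg/L
Dose 6 (455 mg at t=20 h): 455·exp(−0.03851·3) = 405.359 mg/L
C(23) = 191.780 + 197.256 + 159.951 + 62.196 + 366.584 + 405.359 = 1383.126 mg/L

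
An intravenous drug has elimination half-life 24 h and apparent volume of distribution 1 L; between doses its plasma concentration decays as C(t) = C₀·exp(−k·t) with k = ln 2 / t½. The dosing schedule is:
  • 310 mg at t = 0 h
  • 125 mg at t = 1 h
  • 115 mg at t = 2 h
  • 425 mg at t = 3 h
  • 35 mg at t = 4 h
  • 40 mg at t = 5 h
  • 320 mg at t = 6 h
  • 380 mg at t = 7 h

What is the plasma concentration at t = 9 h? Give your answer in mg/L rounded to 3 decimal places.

k = ln 2 / 24 = 0.02888 per h
Dose 1 (310 mg at t=0 h): 310·exp(−0.02888·9) = 239.043 mg/L
Dose 2 (125 mg at t=1 h): 125·exp(−0.02888·8) = 99.213 mg/L
Dose 3 (115 mg at t=2 h): 115·exp(−0.02888·7) = 93.950 mg/L
Dose 4 (425 mg at t=3 h): 425·exp(−0.02888·6) = 357.381 mg/L
Dose 5 (35 mg at t=4 h): 35·exp(−0.02888·5) = 30.294 mg/L
Dose 6 (40 mg at t=5 h): 40·exp(−0.02888·4) = 35.636 mg/L
Dose 7 (320 mg at t=6 h): 320·exp(−0.02888·3) = 293.441 mg/L
Dose 8 (380 mg at t=7 h): 380·exp(−0.02888·2) = 358.672 mg/L
C(9) = 239.043 + 99.213 + 93.950 + 357.381 + 30.294 + 35.636 + 293.441 + 358.672 = 1507.630 mg/L

1507.630 mg/L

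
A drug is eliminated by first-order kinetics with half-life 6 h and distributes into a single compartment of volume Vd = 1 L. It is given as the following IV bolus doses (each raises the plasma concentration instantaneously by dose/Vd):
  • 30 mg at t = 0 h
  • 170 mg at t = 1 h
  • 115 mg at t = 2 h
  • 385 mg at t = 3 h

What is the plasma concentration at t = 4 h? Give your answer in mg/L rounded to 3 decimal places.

573.379 mg/L

k = ln 2 / 6 = 0.11552 per h
Dose 1 (30 mg at t=0 h): 30·exp(−0.11552·4) = 18.899 mg/L
Dose 2 (170 mg at t=1 h): 170·exp(−0.11552·3) = 120.208 mg/L
Dose 3 (115 mg at t=2 h): 115·exp(−0.11552·2) = 91.276 mg/L
Dose 4 (385 mg at t=3 h): 385·exp(−0.11552·1) = 342.996 mg/L
C(4) = 18.899 + 120.208 + 91.276 + 342.996 = 573.379 mg/L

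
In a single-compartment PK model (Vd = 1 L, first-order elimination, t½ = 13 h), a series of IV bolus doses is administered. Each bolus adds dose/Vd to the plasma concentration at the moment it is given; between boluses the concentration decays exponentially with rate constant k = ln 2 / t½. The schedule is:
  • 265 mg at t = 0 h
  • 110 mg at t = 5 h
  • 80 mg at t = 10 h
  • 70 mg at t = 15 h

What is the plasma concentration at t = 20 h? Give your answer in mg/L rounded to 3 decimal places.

k = ln 2 / 13 = 0.05332 per h
Dose 1 (265 mg at t=0 h): 265·exp(−0.05332·20) = 91.227 mg/L
Dose 2 (110 mg at t=5 h): 110·exp(−0.05332·15) = 49.437 mg/L
Dose 3 (80 mg at t=10 h): 80·exp(−0.05332·10) = 46.938 mg/L
Dose 4 (70 mg at t=15 h): 70·exp(−0.05332·5) = 53.619 mg/L
C(20) = 91.227 + 49.437 + 46.938 + 53.619 = 241.221 mg/L

241.221 mg/L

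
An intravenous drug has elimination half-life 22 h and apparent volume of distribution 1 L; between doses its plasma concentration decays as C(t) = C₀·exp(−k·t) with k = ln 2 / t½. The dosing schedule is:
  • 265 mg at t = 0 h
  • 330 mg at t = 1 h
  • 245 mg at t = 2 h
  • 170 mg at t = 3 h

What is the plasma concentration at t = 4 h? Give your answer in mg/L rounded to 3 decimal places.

k = ln 2 / 22 = 0.03151 per h
Dose 1 (265 mg at t=0 h): 265·exp(−0.03151·4) = 233.622 mg/L
Dose 2 (330 mg at t=1 h): 330·exp(−0.03151·3) = 300.237 mg/L
Dose 3 (245 mg at t=2 h): 245·exp(−0.03151·2) = 230.038 mg/L
Dose 4 (170 mg at t=3 h): 170·exp(−0.03151·1) = 164.727 mg/L
C(4) = 233.622 + 300.237 + 230.038 + 164.727 = 928.624 mg/L

928.624 mg/L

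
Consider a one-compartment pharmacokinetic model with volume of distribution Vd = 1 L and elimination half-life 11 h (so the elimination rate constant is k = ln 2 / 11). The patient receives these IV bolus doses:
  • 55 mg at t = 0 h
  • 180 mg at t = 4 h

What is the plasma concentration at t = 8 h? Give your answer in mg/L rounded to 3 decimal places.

173.119 mg/L

k = ln 2 / 11 = 0.06301 per h
Dose 1 (55 mg at t=0 h): 55·exp(−0.06301·8) = 33.222 mg/L
Dose 2 (180 mg at t=4 h): 180·exp(−0.06301·4) = 139.897 mg/L
C(8) = 33.222 + 139.897 = 173.119 mg/L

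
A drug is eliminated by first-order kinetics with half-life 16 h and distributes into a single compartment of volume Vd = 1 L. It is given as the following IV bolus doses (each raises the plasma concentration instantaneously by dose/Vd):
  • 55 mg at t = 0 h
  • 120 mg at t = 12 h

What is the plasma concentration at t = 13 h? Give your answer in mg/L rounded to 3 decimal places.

k = ln 2 / 16 = 0.04332 per h
Dose 1 (55 mg at t=0 h): 55·exp(−0.04332·13) = 31.317 mg/L
Dose 2 (120 mg at t=12 h): 120·exp(−0.04332·1) = 114.912 mg/L
C(13) = 31.317 + 114.912 = 146.229 mg/L

146.229 mg/L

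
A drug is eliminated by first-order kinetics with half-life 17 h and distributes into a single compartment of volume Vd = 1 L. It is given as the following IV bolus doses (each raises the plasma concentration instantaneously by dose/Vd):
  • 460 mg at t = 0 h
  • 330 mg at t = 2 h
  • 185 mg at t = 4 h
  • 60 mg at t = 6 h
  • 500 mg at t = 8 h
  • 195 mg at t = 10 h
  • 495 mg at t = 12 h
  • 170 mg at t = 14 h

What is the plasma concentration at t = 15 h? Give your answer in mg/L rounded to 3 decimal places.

k = ln 2 / 17 = 0.04077 per h
Dose 1 (460 mg at t=0 h): 460·exp(−0.04077·15) = 249.542 mg/L
Dose 2 (330 mg at t=2 h): 330·exp(−0.04077·13) = 194.229 mg/L
Dose 3 (185 mg at t=4 h): 185·exp(−0.04077·11) = 118.137 mg/L
Dose 4 (60 mg at t=6 h): 60·exp(−0.04077·9) = 41.570 mg/L
Dose 5 (500 mg at t=8 h): 500·exp(−0.04077·7) = 375.852 mg/L
Dose 6 (195 mg at t=10 h): 195·exp(−0.04077·5) = 159.036 mg/L
Dose 7 (495 mg at t=12 h): 495·exp(−0.04077·3) = 438.008 mg/L
Dose 8 (170 mg at t=14 h): 170·exp(−0.04077·1) = 163.208 mg/L
C(15) = 249.542 + 194.229 + 118.137 + 41.570 + 375.852 + 159.036 + 438.008 + 163.208 = 1739.583 mg/L

1739.583 mg/L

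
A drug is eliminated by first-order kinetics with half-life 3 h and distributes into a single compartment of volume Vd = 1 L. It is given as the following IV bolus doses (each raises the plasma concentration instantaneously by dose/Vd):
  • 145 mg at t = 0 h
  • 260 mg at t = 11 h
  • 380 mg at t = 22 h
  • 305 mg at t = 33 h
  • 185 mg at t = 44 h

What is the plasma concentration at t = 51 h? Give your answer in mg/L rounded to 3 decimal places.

41.968 mg/L

k = ln 2 / 3 = 0.23105 per h
Dose 1 (145 mg at t=0 h): 145·exp(−0.23105·51) = 0.001 mg/L
Dose 2 (260 mg at t=11 h): 260·exp(−0.23105·40) = 0.025 mg/L
Dose 3 (380 mg at t=22 h): 380·exp(−0.23105·29) = 0.468 mg/L
Dose 4 (305 mg at t=33 h): 305·exp(−0.23105·18) = 4.766 mg/L
Dose 5 (185 mg at t=44 h): 185·exp(−0.23105·7) = 36.709 mg/L
C(51) = 0.001 + 0.025 + 0.468 + 4.766 + 36.709 = 41.968 mg/L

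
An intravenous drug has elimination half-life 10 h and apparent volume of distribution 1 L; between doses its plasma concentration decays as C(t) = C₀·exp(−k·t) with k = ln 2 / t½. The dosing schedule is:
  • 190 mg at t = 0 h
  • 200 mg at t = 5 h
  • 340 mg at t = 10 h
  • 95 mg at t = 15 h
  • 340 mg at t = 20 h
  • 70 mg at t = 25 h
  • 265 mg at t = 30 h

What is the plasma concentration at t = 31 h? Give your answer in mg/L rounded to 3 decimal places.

k = ln 2 / 10 = 0.06931 per h
Dose 1 (190 mg at t=0 h): 190·exp(−0.06931·31) = 22.160 mg/L
Dose 2 (200 mg at t=5 h): 200·exp(−0.06931·26) = 32.988 mg/L
Dose 3 (340 mg at t=10 h): 340·exp(−0.06931·21) = 79.308 mg/L
Dose 4 (95 mg at t=15 h): 95·exp(−0.06931·16) = 31.338 mg/L
Dose 5 (340 mg at t=20 h): 340·exp(−0.06931·11) = 158.616 mg/L
Dose 6 (70 mg at t=25 h): 70·exp(−0.06931·6) = 46.183 mg/L
Dose 7 (265 mg at t=30 h): 265·exp(−0.06931·1) = 247.254 mg/L
C(31) = 22.160 + 32.988 + 79.308 + 31.338 + 158.616 + 46.183 + 247.254 = 617.845 mg/L

617.845 mg/L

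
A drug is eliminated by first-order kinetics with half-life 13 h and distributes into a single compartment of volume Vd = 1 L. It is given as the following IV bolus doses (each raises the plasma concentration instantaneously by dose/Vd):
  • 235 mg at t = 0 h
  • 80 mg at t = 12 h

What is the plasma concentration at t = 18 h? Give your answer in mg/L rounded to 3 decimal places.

k = ln 2 / 13 = 0.05332 per h
Dose 1 (235 mg at t=0 h): 235·exp(−0.05332·18) = 90.003 mg/L
Dose 2 (80 mg at t=12 h): 80·exp(−0.05332·6) = 58.097 mg/L
C(18) = 90.003 + 58.097 = 148.100 mg/L

148.100 mg/L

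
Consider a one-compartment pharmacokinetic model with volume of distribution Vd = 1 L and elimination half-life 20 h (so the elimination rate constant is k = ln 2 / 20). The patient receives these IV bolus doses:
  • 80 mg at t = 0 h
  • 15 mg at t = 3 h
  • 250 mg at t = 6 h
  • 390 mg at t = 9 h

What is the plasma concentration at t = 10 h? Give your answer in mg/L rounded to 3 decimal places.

k = ln 2 / 20 = 0.03466 per h
Dose 1 (80 mg at t=0 h): 80·exp(−0.03466·10) = 56.569 mg/L
Dose 2 (15 mg at t=3 h): 15·exp(−0.03466·7) = 11.769 mg/L
Dose 3 (250 mg at t=6 h): 250·exp(−0.03466·4) = 217.638 mg/L
Dose 4 (390 mg at t=9 h): 390·exp(−0.03466·1) = 376.715 mg/L
C(10) = 56.569 + 11.769 + 217.638 + 376.715 = 662.690 mg/L

662.690 mg/L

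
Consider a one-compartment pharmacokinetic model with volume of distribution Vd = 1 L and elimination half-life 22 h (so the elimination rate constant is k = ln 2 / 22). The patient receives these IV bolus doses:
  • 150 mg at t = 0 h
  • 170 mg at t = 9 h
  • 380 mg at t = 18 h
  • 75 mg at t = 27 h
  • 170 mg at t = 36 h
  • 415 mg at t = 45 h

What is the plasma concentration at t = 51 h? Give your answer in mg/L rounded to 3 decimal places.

694.395 mg/L

k = ln 2 / 22 = 0.03151 per h
Dose 1 (150 mg at t=0 h): 150·exp(−0.03151·51) = 30.078 mg/L
Dose 2 (170 mg at t=9 h): 170·exp(−0.03151·42) = 45.264 mg/L
Dose 3 (380 mg at t=18 h): 380·exp(−0.03151·33) = 134.350 mg/L
Dose 4 (75 mg at t=27 h): 75·exp(−0.03151·24) = 35.210 mg/L
Dose 5 (170 mg at t=36 h): 170·exp(−0.03151·15) = 105.974 mg/L
Dose 6 (415 mg at t=45 h): 415·exp(−0.03151·6) = 343.518 mg/L
C(51) = 30.078 + 45.264 + 134.350 + 35.210 + 105.974 + 343.518 = 694.395 mg/L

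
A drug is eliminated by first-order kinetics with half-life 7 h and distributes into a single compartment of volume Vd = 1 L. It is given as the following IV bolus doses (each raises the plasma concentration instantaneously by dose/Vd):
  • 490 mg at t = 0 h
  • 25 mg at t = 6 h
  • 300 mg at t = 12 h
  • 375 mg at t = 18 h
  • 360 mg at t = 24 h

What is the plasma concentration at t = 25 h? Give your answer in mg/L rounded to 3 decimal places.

k = ln 2 / 7 = 0.09902 per h
Dose 1 (490 mg at t=0 h): 490·exp(−0.09902·25) = 41.218 mg/L
Dose 2 (25 mg at t=6 h): 25·exp(−0.09902·19) = 3.809 mg/L
Dose 3 (300 mg at t=12 h): 300·exp(−0.09902·13) = 82.807 mg/L
Dose 4 (375 mg at t=18 h): 375·exp(−0.09902·7) = 187.500 mg/L
Dose 5 (360 mg at t=24 h): 360·exp(−0.09902·1) = 326.061 mg/L
C(25) = 41.218 + 3.809 + 82.807 + 187.500 + 326.061 = 641.395 mg/L

641.395 mg/L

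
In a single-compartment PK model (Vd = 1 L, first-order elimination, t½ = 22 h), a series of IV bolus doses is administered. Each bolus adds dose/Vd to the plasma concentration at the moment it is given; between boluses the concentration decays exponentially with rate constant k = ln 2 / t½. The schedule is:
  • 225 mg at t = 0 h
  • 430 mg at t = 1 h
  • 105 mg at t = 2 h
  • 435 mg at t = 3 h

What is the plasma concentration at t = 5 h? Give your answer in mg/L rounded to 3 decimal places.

1075.255 mg/L

k = ln 2 / 22 = 0.03151 per h
Dose 1 (225 mg at t=0 h): 225·exp(−0.03151·5) = 192.206 mg/L
Dose 2 (430 mg at t=1 h): 430·exp(−0.03151·4) = 379.084 mg/L
Dose 3 (105 mg at t=2 h): 105·exp(−0.03151·3) = 95.530 mg/L
Dose 4 (435 mg at t=3 h): 435·exp(−0.03151·2) = 408.435 mg/L
C(5) = 192.206 + 379.084 + 95.530 + 408.435 = 1075.255 mg/L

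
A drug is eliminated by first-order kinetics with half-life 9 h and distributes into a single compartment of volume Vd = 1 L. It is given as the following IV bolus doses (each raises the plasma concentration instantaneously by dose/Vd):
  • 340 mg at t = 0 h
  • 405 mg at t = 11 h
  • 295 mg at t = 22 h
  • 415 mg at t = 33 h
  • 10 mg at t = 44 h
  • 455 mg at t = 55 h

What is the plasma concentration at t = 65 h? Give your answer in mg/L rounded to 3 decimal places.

267.275 mg/L

k = ln 2 / 9 = 0.07702 per h
Dose 1 (340 mg at t=0 h): 340·exp(−0.07702·65) = 2.277 mg/L
Dose 2 (405 mg at t=11 h): 405·exp(−0.07702·54) = 6.328 mg/L
Dose 3 (295 mg at t=22 h): 295·exp(−0.07702·43) = 10.754 mg/L
Dose 4 (415 mg at t=33 h): 415·exp(−0.07702·32) = 35.295 mg/L
Dose 5 (10 mg at t=44 h): 10·exp(−0.07702·21) = 1.984 mg/L
Dose 6 (455 mg at t=55 h): 455·exp(−0.07702·10) = 210.636 mg/L
C(65) = 2.277 + 6.328 + 10.754 + 35.295 + 1.984 + 210.636 = 267.275 mg/L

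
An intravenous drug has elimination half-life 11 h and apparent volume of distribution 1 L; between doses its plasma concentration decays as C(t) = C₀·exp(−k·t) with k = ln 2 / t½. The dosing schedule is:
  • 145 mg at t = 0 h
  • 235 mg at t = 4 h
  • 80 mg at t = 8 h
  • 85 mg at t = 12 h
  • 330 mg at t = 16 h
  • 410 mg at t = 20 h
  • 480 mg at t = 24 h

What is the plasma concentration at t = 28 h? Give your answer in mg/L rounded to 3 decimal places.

k = ln 2 / 11 = 0.06301 per h
Dose 1 (145 mg at t=0 h): 145·exp(−0.06301·28) = 24.838 mg/L
Dose 2 (235 mg at t=4 h): 235·exp(−0.06301·24) = 51.793 mg/L
Dose 3 (80 mg at t=8 h): 80·exp(−0.06301·20) = 22.686 mg/L
Dose 4 (85 mg at t=12 h): 85·exp(−0.06301·16) = 31.014 mg/L
Dose 5 (330 mg at t=16 h): 330·exp(−0.06301·12) = 154.924 mg/L
Dose 6 (410 mg at t=20 h): 410·exp(−0.06301·8) = 247.658 mg/L
Dose 7 (480 mg at t=24 h): 480·exp(−0.06301·4) = 373.058 mg/L
C(28) = 24.838 + 51.793 + 22.686 + 31.014 + 154.924 + 247.658 + 373.058 = 905.971 mg/L

905.971 mg/L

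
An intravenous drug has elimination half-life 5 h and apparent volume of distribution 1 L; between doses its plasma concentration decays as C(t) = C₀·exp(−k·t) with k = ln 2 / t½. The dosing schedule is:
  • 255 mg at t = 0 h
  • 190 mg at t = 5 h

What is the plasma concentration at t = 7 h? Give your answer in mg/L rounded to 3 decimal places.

k = ln 2 / 5 = 0.13863 per h
Dose 1 (255 mg at t=0 h): 255·exp(−0.13863·7) = 96.627 mg/L
Dose 2 (190 mg at t=5 h): 190·exp(−0.13863·2) = 143.993 mg/L
C(7) = 96.627 + 143.993 = 240.620 mg/L

240.620 mg/L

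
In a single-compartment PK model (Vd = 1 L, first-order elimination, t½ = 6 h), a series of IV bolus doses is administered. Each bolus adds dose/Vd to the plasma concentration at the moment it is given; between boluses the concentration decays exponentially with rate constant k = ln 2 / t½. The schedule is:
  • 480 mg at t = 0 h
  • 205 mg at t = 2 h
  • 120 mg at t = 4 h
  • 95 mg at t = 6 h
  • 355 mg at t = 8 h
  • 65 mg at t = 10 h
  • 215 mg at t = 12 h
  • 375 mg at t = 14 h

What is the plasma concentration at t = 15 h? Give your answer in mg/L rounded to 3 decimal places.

878.502 mg/L

k = ln 2 / 6 = 0.11552 per h
Dose 1 (480 mg at t=0 h): 480·exp(−0.11552·15) = 84.853 mg/L
Dose 2 (205 mg at t=2 h): 205·exp(−0.11552·13) = 45.659 mg/L
Dose 3 (120 mg at t=4 h): 120·exp(−0.11552·11) = 33.674 mg/L
Dose 4 (95 mg at t=6 h): 95·exp(−0.11552·9) = 33.588 mg/L
Dose 5 (355 mg at t=8 h): 355·exp(−0.11552·7) = 158.135 mg/L
Dose 6 (65 mg at t=10 h): 65·exp(−0.11552·5) = 36.480 mg/L
Dose 7 (215 mg at t=12 h): 215·exp(−0.11552·3) = 152.028 mg/L
Dose 8 (375 mg at t=14 h): 375·exp(−0.11552·1) = 334.087 mg/L
C(15) = 84.853 + 45.659 + 33.674 + 33.588 + 158.135 + 36.480 + 152.028 + 334.087 = 878.502 mg/L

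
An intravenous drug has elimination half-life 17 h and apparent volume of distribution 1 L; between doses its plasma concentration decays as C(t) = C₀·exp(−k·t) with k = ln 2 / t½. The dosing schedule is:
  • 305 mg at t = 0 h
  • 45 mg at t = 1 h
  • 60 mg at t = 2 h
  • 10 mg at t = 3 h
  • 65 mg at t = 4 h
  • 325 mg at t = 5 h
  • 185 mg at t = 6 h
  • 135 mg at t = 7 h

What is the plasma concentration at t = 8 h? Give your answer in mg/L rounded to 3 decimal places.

k = ln 2 / 17 = 0.04077 per h
Dose 1 (305 mg at t=0 h): 305·exp(−0.04077·8) = 220.109 mg/L
Dose 2 (45 mg at t=1 h): 45·exp(−0.04077·7) = 33.827 mg/L
Dose 3 (60 mg at t=2 h): 60·exp(−0.04077·6) = 46.979 mg/L
Dose 4 (10 mg at t=3 h): 10·exp(−0.04077·5) = 8.156 mg/L
Dose 5 (65 mg at t=4 h): 65·exp(−0.04077·4) = 55.218 mg/L
Dose 6 (325 mg at t=5 h): 325·exp(−0.04077·3) = 287.581 mg/L
Dose 7 (185 mg at t=6 h): 185·exp(−0.04077·2) = 170.513 mg/L
Dose 8 (135 mg at t=7 h): 135·exp(−0.04077·1) = 129.606 mg/L
C(8) = 220.109 + 33.827 + 46.979 + 8.156 + 55.218 + 287.581 + 170.513 + 129.606 = 951.989 mg/L

951.989 mg/L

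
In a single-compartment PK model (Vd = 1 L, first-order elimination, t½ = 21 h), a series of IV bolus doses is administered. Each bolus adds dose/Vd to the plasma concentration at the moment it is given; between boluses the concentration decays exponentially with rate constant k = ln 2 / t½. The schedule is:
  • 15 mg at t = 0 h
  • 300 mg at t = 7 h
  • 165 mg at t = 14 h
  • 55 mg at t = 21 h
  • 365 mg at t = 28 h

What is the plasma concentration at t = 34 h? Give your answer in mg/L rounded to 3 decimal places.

548.435 mg/L

k = ln 2 / 21 = 0.03301 per h
Dose 1 (15 mg at t=0 h): 15·exp(−0.03301·34) = 4.883 mg/L
Dose 2 (300 mg at t=7 h): 300·exp(−0.03301·27) = 123.050 mg/L
Dose 3 (165 mg at t=14 h): 165·exp(−0.03301·20) = 85.269 mg/L
Dose 4 (55 mg at t=21 h): 55·exp(−0.03301·13) = 35.811 mg/L
Dose 5 (365 mg at t=28 h): 365·exp(−0.03301·6) = 299.422 mg/L
C(34) = 4.883 + 123.050 + 85.269 + 35.811 + 299.422 = 548.435 mg/L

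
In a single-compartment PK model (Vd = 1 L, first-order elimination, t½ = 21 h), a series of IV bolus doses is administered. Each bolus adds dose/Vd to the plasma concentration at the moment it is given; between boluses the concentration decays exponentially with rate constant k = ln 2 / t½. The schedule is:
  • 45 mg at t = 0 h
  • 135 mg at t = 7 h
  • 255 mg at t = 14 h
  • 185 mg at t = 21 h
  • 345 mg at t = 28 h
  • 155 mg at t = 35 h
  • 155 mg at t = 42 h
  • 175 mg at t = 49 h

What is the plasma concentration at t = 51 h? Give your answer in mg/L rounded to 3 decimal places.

k = ln 2 / 21 = 0.03301 per h
Dose 1 (45 mg at t=0 h): 45·exp(−0.03301·51) = 8.359 mg/L
Dose 2 (135 mg at t=7 h): 135·exp(−0.03301·44) = 31.594 mg/L
Dose 3 (255 mg at t=14 h): 255·exp(−0.03301·37) = 75.189 mg/L
Dose 4 (185 mg at t=21 h): 185·exp(−0.03301·30) = 68.727 mg/L
Dose 5 (345 mg at t=28 h): 345·exp(−0.03301·23) = 161.480 mg/L
Dose 6 (155 mg at t=35 h): 155·exp(−0.03301·16) = 91.406 mg/L
Dose 7 (155 mg at t=42 h): 155·exp(−0.03301·9) = 115.165 mg/L
Dose 8 (175 mg at t=49 h): 175·exp(−0.03301·2) = 163.821 mg/L
C(51) = 8.359 + 31.594 + 75.189 + 68.727 + 161.480 + 91.406 + 115.165 + 163.821 = 715.741 mg/L

715.741 mg/L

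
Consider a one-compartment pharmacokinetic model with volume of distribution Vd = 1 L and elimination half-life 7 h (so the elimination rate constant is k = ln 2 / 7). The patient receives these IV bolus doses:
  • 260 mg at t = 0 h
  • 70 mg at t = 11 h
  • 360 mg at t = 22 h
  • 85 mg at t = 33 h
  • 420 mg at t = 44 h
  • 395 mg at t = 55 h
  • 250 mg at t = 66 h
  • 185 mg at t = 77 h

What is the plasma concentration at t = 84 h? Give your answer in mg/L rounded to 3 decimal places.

k = ln 2 / 7 = 0.09902 per h
Dose 1 (260 mg at t=0 h): 260·exp(−0.09902·84) = 0.063 mg/L
Dose 2 (70 mg at t=11 h): 70·exp(−0.09902·73) = 0.051 mg/L
Dose 3 (360 mg at t=22 h): 360·exp(−0.09902·62) = 0.776 mg/L
Dose 4 (85 mg at t=33 h): 85·exp(−0.09902·51) = 0.545 mg/L
Dose 5 (420 mg at t=44 h): 420·exp(−0.09902·40) = 8.000 mg/L
Dose 6 (395 mg at t=55 h): 395·exp(−0.09902·29) = 22.360 mg/L
Dose 7 (250 mg at t=66 h): 250·exp(−0.09902·18) = 42.059 mg/L
Dose 8 (185 mg at t=77 h): 185·exp(−0.09902·7) = 92.500 mg/L
C(84) = 0.063 + 0.051 + 0.776 + 0.545 + 8.000 + 22.360 + 42.059 + 92.500 = 166.355 mg/L

166.355 mg/L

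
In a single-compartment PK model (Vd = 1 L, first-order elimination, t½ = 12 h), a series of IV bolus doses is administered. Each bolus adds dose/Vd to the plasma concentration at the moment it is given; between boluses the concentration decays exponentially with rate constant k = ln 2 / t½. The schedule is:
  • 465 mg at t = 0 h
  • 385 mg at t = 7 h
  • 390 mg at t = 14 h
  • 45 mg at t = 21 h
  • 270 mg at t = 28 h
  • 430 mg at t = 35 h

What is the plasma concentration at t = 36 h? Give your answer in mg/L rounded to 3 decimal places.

k = ln 2 / 12 = 0.05776 per h
Dose 1 (465 mg at t=0 h): 465·exp(−0.05776·36) = 58.125 mg/L
Dose 2 (385 mg at t=7 h): 385·exp(−0.05776·29) = 72.106 mg/L
Dose 3 (390 mg at t=14 h): 390·exp(−0.05776·22) = 109.440 mg/L
Dose 4 (45 mg at t=21 h): 45·exp(−0.05776·15) = 18.920 mg/L
Dose 5 (270 mg at t=28 h): 270·exp(−0.05776·8) = 170.089 mg/L
Dose 6 (430 mg at t=35 h): 430·exp(−0.05776·1) = 405.866 mg/L
C(36) = 58.125 + 72.106 + 109.440 + 18.920 + 170.089 + 405.866 = 834.547 mg/L

834.547 mg/L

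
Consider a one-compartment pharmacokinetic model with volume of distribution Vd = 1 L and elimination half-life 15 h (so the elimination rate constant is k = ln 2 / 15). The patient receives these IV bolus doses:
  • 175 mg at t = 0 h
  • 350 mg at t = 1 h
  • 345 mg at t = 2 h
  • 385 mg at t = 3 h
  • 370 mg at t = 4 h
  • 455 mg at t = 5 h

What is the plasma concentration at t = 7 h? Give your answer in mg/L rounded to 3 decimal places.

k = ln 2 / 15 = 0.04621 per h
Dose 1 (175 mg at t=0 h): 175·exp(−0.04621·7) = 126.636 mg/L
Dose 2 (350 mg at t=1 h): 350·exp(−0.04621·6) = 265.250 mg/L
Dose 3 (345 mg at t=2 h): 345·exp(−0.04621·5) = 273.827 mg/L
Dose 4 (385 mg at t=3 h): 385·exp(−0.04621·4) = 320.027 mg/L
Dose 5 (370 mg at t=4 h): 370·exp(−0.04621·3) = 322.104 mg/L
Dose 6 (455 mg at t=5 h): 455·exp(−0.04621·2) = 414.834 mg/L
C(7) = 126.636 + 265.250 + 273.827 + 320.027 + 322.104 + 414.834 = 1722.677 mg/L

1722.677 mg/L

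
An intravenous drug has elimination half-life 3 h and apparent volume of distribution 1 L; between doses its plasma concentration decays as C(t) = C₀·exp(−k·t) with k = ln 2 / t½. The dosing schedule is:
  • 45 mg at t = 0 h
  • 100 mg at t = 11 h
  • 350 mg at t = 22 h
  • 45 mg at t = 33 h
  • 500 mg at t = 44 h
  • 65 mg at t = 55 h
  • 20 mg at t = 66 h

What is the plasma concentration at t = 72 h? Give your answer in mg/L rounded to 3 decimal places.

k = ln 2 / 3 = 0.23105 per h
Dose 1 (45 mg at t=0 h): 45·exp(−0.23105·72) = 0.000 mg/L
Dose 2 (100 mg at t=11 h): 100·exp(−0.23105·61) = 0.000 mg/L
Dose 3 (350 mg at t=22 h): 350·exp(−0.23105·50) = 0.003 mg/L
Dose 4 (45 mg at t=33 h): 45·exp(−0.23105·39) = 0.005 mg/L
Dose 5 (500 mg at t=44 h): 500·exp(−0.23105·28) = 0.775 mg/L
Dose 6 (65 mg at t=55 h): 65·exp(−0.23105·17) = 1.280 mg/L
Dose 7 (20 mg at t=66 h): 20·exp(−0.23105·6) = 5.000 mg/L
C(72) = 0.000 + 0.000 + 0.003 + 0.005 + 0.775 + 1.280 + 5.000 = 7.064 mg/L

7.064 mg/L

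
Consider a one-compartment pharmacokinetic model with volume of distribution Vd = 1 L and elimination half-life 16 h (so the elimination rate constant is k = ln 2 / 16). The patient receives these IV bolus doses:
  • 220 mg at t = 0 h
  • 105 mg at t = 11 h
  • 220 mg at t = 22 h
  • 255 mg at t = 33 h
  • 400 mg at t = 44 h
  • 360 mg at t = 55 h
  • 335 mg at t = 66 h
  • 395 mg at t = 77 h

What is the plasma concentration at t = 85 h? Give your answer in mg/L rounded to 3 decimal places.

k = ln 2 / 16 = 0.04332 per h
Dose 1 (220 mg at t=0 h): 220·exp(−0.04332·85) = 5.536 mg/L
Dose 2 (105 mg at t=11 h): 105·exp(−0.04332·74) = 4.255 mg/L
Dose 3 (220 mg at t=22 h): 220·exp(−0.04332·63) = 14.359 mg/L
Dose 4 (255 mg at t=33 h): 255·exp(−0.04332·52) = 26.804 mg/L
Dose 5 (400 mg at t=44 h): 400·exp(−0.04332·41) = 67.713 mg/L
Dose 6 (360 mg at t=55 h): 360·exp(−0.04332·30) = 98.146 mg/L
Dose 7 (335 mg at t=66 h): 335·exp(−0.04332·19) = 147.086 mg/L
Dose 8 (395 mg at t=77 h): 395·exp(−0.04332·8) = 279.307 mg/L
C(85) = 5.536 + 4.255 + 14.359 + 26.804 + 67.713 + 98.146 + 147.086 + 279.307 = 643.205 mg/L

643.205 mg/L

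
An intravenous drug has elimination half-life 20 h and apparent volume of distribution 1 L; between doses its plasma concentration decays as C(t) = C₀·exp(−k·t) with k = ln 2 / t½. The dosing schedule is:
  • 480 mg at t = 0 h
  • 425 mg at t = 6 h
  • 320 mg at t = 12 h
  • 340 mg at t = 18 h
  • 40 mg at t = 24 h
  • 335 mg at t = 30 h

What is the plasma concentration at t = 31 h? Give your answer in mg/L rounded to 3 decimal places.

1079.905 mg/L

k = ln 2 / 20 = 0.03466 per h
Dose 1 (480 mg at t=0 h): 480·exp(−0.03466·31) = 163.925 mg/L
Dose 2 (425 mg at t=6 h): 425·exp(−0.03466·25) = 178.690 mg/L
Dose 3 (320 mg at t=12 h): 320·exp(−0.03466·19) = 165.642 mg/L
Dose 4 (340 mg at t=18 h): 340·exp(−0.03466·13) = 216.675 mg/L
Dose 5 (40 mg at t=24 h): 40·exp(−0.03466·7) = 31.383 mg/L
Dose 6 (335 mg at t=30 h): 335·exp(−0.03466·1) = 323.589 mg/L
C(31) = 163.925 + 178.690 + 165.642 + 216.675 + 31.383 + 323.589 = 1079.905 mg/L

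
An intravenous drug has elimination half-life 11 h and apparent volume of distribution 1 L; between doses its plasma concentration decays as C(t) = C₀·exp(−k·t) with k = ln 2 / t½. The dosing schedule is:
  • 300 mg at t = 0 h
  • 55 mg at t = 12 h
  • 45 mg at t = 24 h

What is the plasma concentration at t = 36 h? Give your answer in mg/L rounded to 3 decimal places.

64.289 mg/L

k = ln 2 / 11 = 0.06301 per h
Dose 1 (300 mg at t=0 h): 300·exp(−0.06301·36) = 31.041 mg/L
Dose 2 (55 mg at t=12 h): 55·exp(−0.06301·24) = 12.122 mg/L
Dose 3 (45 mg at t=24 h): 45·exp(−0.06301·12) = 21.126 mg/L
C(36) = 31.041 + 12.122 + 21.126 = 64.289 mg/L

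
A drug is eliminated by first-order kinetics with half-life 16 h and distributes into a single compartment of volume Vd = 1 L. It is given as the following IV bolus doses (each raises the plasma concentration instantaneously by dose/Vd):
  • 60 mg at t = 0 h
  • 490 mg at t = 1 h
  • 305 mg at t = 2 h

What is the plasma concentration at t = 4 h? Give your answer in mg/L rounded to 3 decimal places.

k = ln 2 / 16 = 0.04332 per h
Dose 1 (60 mg at t=0 h): 60·exp(−0.04332·4) = 50.454 mg/L
Dose 2 (490 mg at t=1 h): 490·exp(−0.04332·3) = 430.282 mg/L
Dose 3 (305 mg at t=2 h): 305·exp(−0.04332·2) = 279.686 mg/L
C(4) = 50.454 + 430.282 + 279.686 = 760.422 mg/L

760.422 mg/L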